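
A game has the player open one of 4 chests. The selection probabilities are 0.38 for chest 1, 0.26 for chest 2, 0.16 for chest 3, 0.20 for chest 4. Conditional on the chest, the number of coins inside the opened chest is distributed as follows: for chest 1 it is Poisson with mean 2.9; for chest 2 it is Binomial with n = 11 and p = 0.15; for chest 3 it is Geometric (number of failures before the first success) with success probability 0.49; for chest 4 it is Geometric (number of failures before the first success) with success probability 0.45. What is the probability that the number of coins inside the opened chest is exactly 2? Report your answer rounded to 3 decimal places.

Conditional on each chest, P(X = 2): 1: 0.231373; 2: 0.286626; 3: 0.127449; 4: 0.136125.
By total probability, P(X = 2) = 0.38·0.231373 + 0.26·0.286626 + 0.16·0.127449 + 0.2·0.136125 = 0.210061.

0.210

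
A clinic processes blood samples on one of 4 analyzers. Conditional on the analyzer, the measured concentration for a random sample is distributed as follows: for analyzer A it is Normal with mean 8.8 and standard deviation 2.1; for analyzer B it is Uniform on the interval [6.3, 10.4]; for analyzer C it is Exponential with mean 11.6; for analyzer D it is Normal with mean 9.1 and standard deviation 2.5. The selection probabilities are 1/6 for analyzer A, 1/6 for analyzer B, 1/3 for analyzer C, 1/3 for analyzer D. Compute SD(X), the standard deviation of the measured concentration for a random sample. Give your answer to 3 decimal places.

7.047

Per component, A: μ=8.8, E[X²]=81.85; B: μ=8.35, E[X²]=71.1233; C: μ=11.6, E[X²]=269.12; D: μ=9.1, E[X²]=89.06.
E[X] = 0.166667·8.8 + 0.166667·8.35 + 0.333333·11.6 + 0.333333·9.1 = 9.75833.
E[X²] = 0.166667·81.85 + 0.166667·71.1233 + 0.333333·269.12 + 0.333333·89.06 = 144.889.
Var(X) = E[X²] − (E[X])² = 144.889 − 95.2251 = 49.6638.
SD(X) = √49.6638 = 7.04726.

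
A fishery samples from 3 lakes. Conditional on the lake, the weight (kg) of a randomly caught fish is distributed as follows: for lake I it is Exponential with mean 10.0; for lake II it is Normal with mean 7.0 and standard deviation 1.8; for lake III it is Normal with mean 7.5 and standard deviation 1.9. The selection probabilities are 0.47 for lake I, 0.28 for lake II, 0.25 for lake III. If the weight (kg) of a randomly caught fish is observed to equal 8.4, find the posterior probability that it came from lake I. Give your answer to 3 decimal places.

Likelihoods f(8.4 | ·): I: 0.0431711; II: 0.163786; III: 0.187687.
Posterior ∝ prior × likelihood. Numerator for I: 0.47·0.0431711 = 0.0202904.
Normalizing constant: 0.47·0.0431711 + 0.28·0.163786 + 0.25·0.187687 = 0.113072.
P(I | observation) = 0.0202904 / 0.113072 = 0.179446.

0.179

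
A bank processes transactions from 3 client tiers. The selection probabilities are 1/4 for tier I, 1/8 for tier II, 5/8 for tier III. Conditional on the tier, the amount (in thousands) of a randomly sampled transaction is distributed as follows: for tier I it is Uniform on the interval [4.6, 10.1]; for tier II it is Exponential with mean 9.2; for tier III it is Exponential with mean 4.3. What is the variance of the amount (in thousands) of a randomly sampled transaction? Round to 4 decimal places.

26.2027

Per component, I: μ=7.35, E[X²]=56.5433; II: μ=9.2, E[X²]=169.28; III: μ=4.3, E[X²]=36.98.
E[X] = 0.25·7.35 + 0.125·9.2 + 0.625·4.3 = 5.675.
E[X²] = 0.25·56.5433 + 0.125·169.28 + 0.625·36.98 = 58.4083.
Var(X) = E[X²] − (E[X])² = 58.4083 − 32.2056 = 26.2027.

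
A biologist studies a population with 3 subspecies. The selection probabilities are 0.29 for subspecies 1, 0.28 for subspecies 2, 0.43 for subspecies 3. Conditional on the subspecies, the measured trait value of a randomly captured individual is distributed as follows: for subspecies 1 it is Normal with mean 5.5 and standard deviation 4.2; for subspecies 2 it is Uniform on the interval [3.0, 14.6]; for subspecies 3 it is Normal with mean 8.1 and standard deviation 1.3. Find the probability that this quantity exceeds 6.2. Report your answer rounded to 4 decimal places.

0.7276

Conditional on each subspecies, P(X > 6.2): 1: 0.433816; 2: 0.724138; 3: 0.928066.
By total probability, P(X > 6.2) = 0.29·0.433816 + 0.28·0.724138 + 0.43·0.928066 = 0.727634.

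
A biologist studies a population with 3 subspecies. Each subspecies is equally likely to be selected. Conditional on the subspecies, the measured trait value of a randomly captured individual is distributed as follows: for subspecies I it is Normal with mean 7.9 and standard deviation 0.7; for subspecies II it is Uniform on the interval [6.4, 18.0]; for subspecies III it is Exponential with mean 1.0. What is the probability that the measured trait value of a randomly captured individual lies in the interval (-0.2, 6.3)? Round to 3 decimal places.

Conditional on each subspecies, P(-0.2 < X < 6.3): I: 0.0111355; II: 0; III: 0.998164.
By total probability, P(-0.2 < X < 6.3) = 0.333333·0.0111355 + 0.333333·0 + 0.333333·0.998164 = 0.336433.

0.336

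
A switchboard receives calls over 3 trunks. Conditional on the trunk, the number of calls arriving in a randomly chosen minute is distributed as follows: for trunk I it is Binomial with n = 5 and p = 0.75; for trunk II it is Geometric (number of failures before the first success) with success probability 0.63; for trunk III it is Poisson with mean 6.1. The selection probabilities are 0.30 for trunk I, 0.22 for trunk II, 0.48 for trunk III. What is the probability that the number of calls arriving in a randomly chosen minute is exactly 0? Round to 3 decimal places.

Conditional on each trunk, P(X = 0): I: 0.000976562; II: 0.63; III: 0.00224287.
By total probability, P(X = 0) = 0.3·0.000976562 + 0.22·0.63 + 0.48·0.00224287 = 0.13997.

0.140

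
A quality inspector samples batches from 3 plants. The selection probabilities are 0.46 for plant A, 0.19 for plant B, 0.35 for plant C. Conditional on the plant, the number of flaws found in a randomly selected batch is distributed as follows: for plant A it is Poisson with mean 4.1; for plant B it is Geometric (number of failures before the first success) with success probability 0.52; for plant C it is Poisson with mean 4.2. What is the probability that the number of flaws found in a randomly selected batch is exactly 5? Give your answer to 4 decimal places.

0.1333

Conditional on each plant, P(X = 5): A: 0.160004; B: 0.0132498; C: 0.163316.
By total probability, P(X = 5) = 0.46·0.160004 + 0.19·0.0132498 + 0.35·0.163316 = 0.13328.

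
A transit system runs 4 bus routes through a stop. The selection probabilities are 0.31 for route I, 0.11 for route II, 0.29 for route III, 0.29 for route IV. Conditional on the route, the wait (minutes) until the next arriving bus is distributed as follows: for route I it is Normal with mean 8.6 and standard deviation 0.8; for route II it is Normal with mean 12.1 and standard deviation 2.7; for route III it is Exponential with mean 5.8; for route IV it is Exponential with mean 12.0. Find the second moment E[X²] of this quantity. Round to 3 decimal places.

143.064

For each component E[X²] = Var + (mean)², giving I: 74.6; II: 153.7; III: 67.28; IV: 288.
Overall E[X²] = 0.31·74.6 + 0.11·153.7 + 0.29·67.28 + 0.29·288 = 143.064.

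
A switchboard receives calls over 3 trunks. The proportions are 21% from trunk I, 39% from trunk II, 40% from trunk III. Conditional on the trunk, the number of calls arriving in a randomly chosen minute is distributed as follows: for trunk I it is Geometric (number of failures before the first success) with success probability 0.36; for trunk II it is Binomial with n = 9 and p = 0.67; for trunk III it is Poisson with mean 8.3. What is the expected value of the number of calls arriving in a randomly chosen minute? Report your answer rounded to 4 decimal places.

Component means — I: 1.77778; II: 6.03; III: 8.3.
E[X] = 0.21·1.77778 + 0.39·6.03 + 0.4·8.3 = 6.04503.

6.0450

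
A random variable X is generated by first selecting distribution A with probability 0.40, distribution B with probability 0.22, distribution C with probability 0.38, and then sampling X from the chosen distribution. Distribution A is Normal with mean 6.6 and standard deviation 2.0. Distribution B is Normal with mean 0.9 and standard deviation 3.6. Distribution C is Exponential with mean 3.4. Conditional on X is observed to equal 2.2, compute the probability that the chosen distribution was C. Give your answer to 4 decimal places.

Likelihoods f(2.2 | ·): A: 0.0177373; B: 0.103822; C: 0.153995.
Posterior ∝ prior × likelihood. Numerator for C: 0.38·0.153995 = 0.0585182.
Normalizing constant: 0.4·0.0177373 + 0.22·0.103822 + 0.38·0.153995 = 0.088454.
P(C | observation) = 0.0585182 / 0.088454 = 0.661566.

0.6616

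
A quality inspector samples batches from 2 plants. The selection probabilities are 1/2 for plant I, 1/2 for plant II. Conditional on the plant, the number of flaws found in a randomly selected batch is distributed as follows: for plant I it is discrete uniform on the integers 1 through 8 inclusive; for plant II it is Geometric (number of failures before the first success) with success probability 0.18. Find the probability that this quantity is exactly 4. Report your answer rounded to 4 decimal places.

0.1032

Conditional on each plant, P(X = 4): I: 0.125; II: 0.0813819.
By total probability, P(X = 4) = 0.5·0.125 + 0.5·0.0813819 = 0.103191.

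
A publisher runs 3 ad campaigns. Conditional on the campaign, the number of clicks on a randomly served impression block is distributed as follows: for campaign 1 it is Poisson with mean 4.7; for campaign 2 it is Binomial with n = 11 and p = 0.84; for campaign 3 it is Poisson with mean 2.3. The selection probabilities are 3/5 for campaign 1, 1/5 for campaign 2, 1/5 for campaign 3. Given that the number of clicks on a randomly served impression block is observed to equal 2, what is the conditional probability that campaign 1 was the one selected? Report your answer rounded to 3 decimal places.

Likelihoods P(X=2 | ·): 1: 0.100457; 2: 2.66687e-06; 3: 0.265185.
Posterior ∝ prior × likelihood. Numerator for 1: 0.6·0.100457 = 0.0602744.
Normalizing constant: 0.6·0.100457 + 0.2·2.66687e-06 + 0.2·0.265185 = 0.113312.
P(1 | observation) = 0.0602744 / 0.113312 = 0.531934.

0.532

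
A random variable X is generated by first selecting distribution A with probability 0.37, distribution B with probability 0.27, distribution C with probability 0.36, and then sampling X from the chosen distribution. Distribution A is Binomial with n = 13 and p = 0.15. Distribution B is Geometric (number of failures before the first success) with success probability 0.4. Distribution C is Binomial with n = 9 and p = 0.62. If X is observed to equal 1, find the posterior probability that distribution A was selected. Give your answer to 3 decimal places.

Likelihoods P(X=1 | ·): A: 0.277371; B: 0.24; C: 0.00242607.
Posterior ∝ prior × likelihood. Numerator for A: 0.37·0.277371 = 0.102627.
Normalizing constant: 0.37·0.277371 + 0.27·0.24 + 0.36·0.00242607 = 0.168301.
P(A | observation) = 0.102627 / 0.168301 = 0.609786.

0.610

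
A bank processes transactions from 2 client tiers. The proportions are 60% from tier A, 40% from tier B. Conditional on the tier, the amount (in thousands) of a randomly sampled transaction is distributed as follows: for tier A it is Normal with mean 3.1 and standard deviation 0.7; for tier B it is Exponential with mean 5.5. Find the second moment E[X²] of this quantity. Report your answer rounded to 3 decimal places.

30.260

For each component E[X²] = Var + (mean)², giving A: 10.1; B: 60.5.
Overall E[X²] = 0.6·10.1 + 0.4·60.5 = 30.26.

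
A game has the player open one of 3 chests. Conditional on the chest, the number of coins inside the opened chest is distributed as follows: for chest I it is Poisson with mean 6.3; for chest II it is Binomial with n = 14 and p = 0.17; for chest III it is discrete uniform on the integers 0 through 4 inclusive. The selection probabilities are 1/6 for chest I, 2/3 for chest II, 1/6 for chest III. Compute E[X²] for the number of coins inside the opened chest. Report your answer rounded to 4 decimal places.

13.7582

For each component E[X²] = Var + (mean)², giving I: 45.99; II: 7.6398; III: 6.
Overall E[X²] = 0.166667·45.99 + 0.666667·7.6398 + 0.166667·6 = 13.7582.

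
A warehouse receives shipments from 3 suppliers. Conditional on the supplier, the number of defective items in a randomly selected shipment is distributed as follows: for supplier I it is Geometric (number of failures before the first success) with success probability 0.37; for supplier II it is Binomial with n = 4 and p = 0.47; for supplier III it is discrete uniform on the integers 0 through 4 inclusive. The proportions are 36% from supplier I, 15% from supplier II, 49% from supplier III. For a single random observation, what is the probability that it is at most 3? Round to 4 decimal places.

Conditional on each supplier, P(X ≤ 3): I: 0.84247; II: 0.951203; III: 0.8.
By total probability, P(X ≤ 3) = 0.36·0.84247 + 0.15·0.951203 + 0.49·0.8 = 0.83797.

0.8380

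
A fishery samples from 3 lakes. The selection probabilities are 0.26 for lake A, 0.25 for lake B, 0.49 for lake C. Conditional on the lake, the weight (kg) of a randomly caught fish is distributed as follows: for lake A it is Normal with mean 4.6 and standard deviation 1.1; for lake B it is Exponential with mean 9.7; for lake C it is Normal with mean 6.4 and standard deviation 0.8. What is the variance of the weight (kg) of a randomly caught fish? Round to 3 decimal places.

Per component, A: μ=4.6, E[X²]=22.37; B: μ=9.7, E[X²]=188.18; C: μ=6.4, E[X²]=41.6.
E[X] = 0.26·4.6 + 0.25·9.7 + 0.49·6.4 = 6.757.
E[X²] = 0.26·22.37 + 0.25·188.18 + 0.49·41.6 = 73.2452.
Var(X) = E[X²] − (E[X])² = 73.2452 − 45.657 = 27.5882.

27.588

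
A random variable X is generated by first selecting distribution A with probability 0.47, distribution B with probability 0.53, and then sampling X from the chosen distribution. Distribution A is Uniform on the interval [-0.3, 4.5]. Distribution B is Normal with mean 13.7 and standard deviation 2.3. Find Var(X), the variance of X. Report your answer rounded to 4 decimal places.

Per component, A: μ=2.1, E[X²]=6.33; B: μ=13.7, E[X²]=192.98.
E[X] = 0.47·2.1 + 0.53·13.7 = 8.248.
E[X²] = 0.47·6.33 + 0.53·192.98 = 105.254.
Var(X) = E[X²] − (E[X])² = 105.254 − 68.0295 = 37.225.

37.2250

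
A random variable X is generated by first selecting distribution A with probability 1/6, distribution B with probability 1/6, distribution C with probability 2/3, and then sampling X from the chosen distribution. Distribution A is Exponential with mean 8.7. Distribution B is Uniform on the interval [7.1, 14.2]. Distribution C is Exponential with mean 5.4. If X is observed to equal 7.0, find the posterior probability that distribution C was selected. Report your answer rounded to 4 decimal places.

0.7976

Likelihoods f(7.0 | ·): A: 0.0514101; B: 0; C: 0.0506561.
Posterior ∝ prior × likelihood. Numerator for C: 0.666667·0.0506561 = 0.0337707.
Normalizing constant: 0.166667·0.0514101 + 0.166667·0 + 0.666667·0.0506561 = 0.0423391.
P(C | observation) = 0.0337707 / 0.0423391 = 0.797626.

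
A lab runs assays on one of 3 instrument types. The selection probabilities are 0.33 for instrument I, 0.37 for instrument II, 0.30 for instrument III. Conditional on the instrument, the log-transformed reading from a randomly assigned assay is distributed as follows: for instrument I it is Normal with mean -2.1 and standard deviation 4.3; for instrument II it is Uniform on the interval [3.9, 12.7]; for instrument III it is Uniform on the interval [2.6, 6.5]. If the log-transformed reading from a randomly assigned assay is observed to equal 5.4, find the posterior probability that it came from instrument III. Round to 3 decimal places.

0.612

Likelihoods f(5.4 | ·): I: 0.0202693; II: 0.113636; III: 0.25641.
Posterior ∝ prior × likelihood. Numerator for III: 0.3·0.25641 = 0.0769231.
Normalizing constant: 0.33·0.0202693 + 0.37·0.113636 + 0.3·0.25641 = 0.125657.
P(III | observation) = 0.0769231 / 0.125657 = 0.612165.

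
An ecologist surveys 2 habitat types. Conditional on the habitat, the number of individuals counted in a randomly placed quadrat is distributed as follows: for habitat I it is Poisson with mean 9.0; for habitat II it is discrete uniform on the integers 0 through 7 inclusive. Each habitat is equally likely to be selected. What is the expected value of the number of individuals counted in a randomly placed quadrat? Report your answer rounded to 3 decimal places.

6.250

Component means — I: 9; II: 3.5.
E[X] = 0.5·9 + 0.5·3.5 = 6.25.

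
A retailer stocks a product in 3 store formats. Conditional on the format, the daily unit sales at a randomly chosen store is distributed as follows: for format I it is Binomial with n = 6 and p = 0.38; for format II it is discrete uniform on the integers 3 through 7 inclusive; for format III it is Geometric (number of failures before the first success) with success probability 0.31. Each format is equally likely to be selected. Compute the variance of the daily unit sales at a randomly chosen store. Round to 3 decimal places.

Per component, I: μ=2.28, E[X²]=6.612; II: μ=5, E[X²]=27; III: μ=2.22581, E[X²]=12.1342.
E[X] = 0.333333·2.28 + 0.333333·5 + 0.333333·2.22581 = 3.1686.
E[X²] = 0.333333·6.612 + 0.333333·27 + 0.333333·12.1342 = 15.2487.
Var(X) = E[X²] − (E[X])² = 15.2487 − 10.04 = 5.20871.

5.209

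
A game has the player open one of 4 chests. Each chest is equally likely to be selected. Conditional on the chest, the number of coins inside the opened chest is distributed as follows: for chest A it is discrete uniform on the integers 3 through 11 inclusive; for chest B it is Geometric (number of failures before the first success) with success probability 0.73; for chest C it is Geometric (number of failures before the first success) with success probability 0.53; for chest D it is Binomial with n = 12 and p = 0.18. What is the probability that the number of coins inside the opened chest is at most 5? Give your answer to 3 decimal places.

Conditional on each chest, P(X ≤ 5): A: 0.333333; B: 0.999613; C: 0.989221; D: 0.988376.
By total probability, P(X ≤ 5) = 0.25·0.333333 + 0.25·0.999613 + 0.25·0.989221 + 0.25·0.988376 = 0.827636.

0.828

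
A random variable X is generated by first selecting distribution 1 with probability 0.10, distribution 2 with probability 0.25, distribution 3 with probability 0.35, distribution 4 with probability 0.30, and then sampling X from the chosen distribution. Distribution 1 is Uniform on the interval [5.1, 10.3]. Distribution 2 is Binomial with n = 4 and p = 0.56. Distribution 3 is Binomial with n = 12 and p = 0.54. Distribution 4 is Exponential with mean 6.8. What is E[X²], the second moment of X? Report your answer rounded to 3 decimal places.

For each component E[X²] = Var + (mean)², giving 1: 61.5433; 2: 6.0032; 3: 44.9712; 4: 92.48.
Overall E[X²] = 0.1·61.5433 + 0.25·6.0032 + 0.35·44.9712 + 0.3·92.48 = 51.1391.

51.139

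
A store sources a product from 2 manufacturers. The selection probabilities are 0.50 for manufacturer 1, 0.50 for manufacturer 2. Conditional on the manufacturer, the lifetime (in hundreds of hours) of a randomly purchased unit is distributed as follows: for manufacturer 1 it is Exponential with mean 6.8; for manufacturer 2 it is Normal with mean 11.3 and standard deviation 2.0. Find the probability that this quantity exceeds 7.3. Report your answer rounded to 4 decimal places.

Conditional on each manufacturer, P(X > 7.3): 1: 0.3418; 2: 0.97725.
By total probability, P(X > 7.3) = 0.5·0.3418 + 0.5·0.97725 = 0.659525.

0.6595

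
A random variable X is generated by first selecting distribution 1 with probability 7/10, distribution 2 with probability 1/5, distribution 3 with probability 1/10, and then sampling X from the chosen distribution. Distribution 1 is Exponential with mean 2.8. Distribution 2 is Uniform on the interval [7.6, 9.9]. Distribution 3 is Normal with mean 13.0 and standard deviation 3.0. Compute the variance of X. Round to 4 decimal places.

19.0766

Per component, 1: μ=2.8, E[X²]=15.68; 2: μ=8.75, E[X²]=77.0033; 3: μ=13, E[X²]=178.
E[X] = 0.7·2.8 + 0.2·8.75 + 0.1·13 = 5.01.
E[X²] = 0.7·15.68 + 0.2·77.0033 + 0.1·178 = 44.1767.
Var(X) = E[X²] − (E[X])² = 44.1767 − 25.1001 = 19.0766.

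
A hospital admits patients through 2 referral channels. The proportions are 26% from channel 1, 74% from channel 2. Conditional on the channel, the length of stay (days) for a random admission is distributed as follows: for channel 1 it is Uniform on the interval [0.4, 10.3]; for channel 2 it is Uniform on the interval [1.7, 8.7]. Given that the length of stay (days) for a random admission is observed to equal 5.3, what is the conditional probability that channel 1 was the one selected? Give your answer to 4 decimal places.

Likelihoods f(5.3 | ·): 1: 0.10101; 2: 0.142857.
Posterior ∝ prior × likelihood. Numerator for 1: 0.26·0.10101 = 0.0262626.
Normalizing constant: 0.26·0.10101 + 0.74·0.142857 = 0.131977.
P(1 | observation) = 0.0262626 / 0.131977 = 0.198994.

0.1990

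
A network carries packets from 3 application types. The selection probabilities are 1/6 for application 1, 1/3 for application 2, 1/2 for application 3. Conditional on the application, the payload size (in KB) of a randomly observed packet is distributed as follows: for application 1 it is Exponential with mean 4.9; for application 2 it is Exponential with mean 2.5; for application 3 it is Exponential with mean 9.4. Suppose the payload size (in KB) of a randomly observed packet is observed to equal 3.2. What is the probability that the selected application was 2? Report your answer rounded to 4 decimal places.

Likelihoods f(3.2 | ·): 1: 0.106214; 2: 0.111215; 3: 0.075688.
Posterior ∝ prior × likelihood. Numerator for 2: 0.333333·0.111215 = 0.0370716.
Normalizing constant: 0.166667·0.106214 + 0.333333·0.111215 + 0.5·0.075688 = 0.092618.
P(2 | observation) = 0.0370716 / 0.092618 = 0.400264.

0.4003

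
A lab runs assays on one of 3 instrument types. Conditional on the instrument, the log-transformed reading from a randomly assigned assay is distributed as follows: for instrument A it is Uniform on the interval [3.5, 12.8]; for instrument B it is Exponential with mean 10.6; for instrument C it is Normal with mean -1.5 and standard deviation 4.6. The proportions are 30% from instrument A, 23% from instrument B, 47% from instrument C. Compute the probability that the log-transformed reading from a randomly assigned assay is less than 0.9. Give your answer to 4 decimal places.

0.3473

Conditional on each instrument, P(X < 0.9): A: 0; B: 0.0814011; C: 0.699074.
By total probability, P(X < 0.9) = 0.3·0 + 0.23·0.0814011 + 0.47·0.699074 = 0.347287.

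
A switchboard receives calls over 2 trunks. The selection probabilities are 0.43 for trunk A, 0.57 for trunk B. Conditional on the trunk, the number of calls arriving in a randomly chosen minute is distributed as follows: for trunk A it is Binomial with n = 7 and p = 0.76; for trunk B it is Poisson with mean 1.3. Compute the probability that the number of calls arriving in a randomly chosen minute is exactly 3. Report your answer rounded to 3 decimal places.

0.079

Conditional on each trunk, P(X = 3): A: 0.0509746; B: 0.0997921.
By total probability, P(X = 3) = 0.43·0.0509746 + 0.57·0.0997921 = 0.0788005.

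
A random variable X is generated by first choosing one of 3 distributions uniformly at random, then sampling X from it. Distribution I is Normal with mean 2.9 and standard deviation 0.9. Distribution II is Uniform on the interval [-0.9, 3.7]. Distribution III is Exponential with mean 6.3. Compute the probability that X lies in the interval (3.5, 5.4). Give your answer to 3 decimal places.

Conditional on each component, P(3.5 < X < 5.4): I: 0.249756; II: 0.0434783; III: 0.149381.
By total probability, P(3.5 < X < 5.4) = 0.333333·0.249756 + 0.333333·0.0434783 + 0.333333·0.149381 = 0.147538.

0.148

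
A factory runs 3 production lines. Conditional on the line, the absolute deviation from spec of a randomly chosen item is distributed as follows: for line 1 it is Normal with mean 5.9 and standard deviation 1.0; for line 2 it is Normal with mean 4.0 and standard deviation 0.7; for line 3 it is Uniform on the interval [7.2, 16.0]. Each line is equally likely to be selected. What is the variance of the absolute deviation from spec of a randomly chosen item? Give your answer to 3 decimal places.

13.077

Per component, 1: μ=5.9, E[X²]=35.81; 2: μ=4, E[X²]=16.49; 3: μ=11.6, E[X²]=141.013.
E[X] = 0.333333·5.9 + 0.333333·4 + 0.333333·11.6 = 7.16667.
E[X²] = 0.333333·35.81 + 0.333333·16.49 + 0.333333·141.013 = 64.4378.
Var(X) = E[X²] − (E[X])² = 64.4378 − 51.3611 = 13.0767.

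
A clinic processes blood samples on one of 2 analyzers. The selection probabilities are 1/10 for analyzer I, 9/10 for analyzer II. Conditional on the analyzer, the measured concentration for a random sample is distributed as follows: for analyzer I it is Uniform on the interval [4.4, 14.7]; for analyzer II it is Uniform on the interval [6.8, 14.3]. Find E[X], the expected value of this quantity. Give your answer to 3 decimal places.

Component means — I: 9.55; II: 10.55.
E[X] = 0.1·9.55 + 0.9·10.55 = 10.45.

10.450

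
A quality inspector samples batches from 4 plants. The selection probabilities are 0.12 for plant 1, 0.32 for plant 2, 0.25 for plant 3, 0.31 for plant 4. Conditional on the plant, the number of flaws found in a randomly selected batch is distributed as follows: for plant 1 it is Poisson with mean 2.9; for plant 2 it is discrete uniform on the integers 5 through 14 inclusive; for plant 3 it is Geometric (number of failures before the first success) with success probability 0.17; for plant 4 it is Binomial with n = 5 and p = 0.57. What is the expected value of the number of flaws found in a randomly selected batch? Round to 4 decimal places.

5.4921

Component means — 1: 2.9; 2: 9.5; 3: 4.88235; 4: 2.85.
E[X] = 0.12·2.9 + 0.32·9.5 + 0.25·4.88235 + 0.31·2.85 = 5.49209.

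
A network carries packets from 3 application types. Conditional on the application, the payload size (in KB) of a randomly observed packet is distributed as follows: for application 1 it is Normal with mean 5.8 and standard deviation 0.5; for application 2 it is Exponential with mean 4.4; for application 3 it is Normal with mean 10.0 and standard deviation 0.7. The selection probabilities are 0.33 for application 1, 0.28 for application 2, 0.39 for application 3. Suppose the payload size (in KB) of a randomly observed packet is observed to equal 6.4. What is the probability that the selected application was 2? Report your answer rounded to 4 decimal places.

Likelihoods f(6.4 | ·): 1: 0.388372; 2: 0.0530697; 3: 1.02917e-06.
Posterior ∝ prior × likelihood. Numerator for 2: 0.28·0.0530697 = 0.0148595.
Normalizing constant: 0.33·0.388372 + 0.28·0.0530697 + 0.39·1.02917e-06 = 0.143023.
P(2 | observation) = 0.0148595 / 0.143023 = 0.103896.

0.1039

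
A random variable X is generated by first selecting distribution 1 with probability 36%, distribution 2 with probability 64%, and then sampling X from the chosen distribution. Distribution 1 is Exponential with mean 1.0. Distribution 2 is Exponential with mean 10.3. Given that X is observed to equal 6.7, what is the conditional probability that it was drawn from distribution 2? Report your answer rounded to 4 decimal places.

0.9865

Likelihoods f(6.7 | ·): 1: 0.00123091; 2: 0.0506595.
Posterior ∝ prior × likelihood. Numerator for 2: 0.64·0.0506595 = 0.0324221.
Normalizing constant: 0.36·0.00123091 + 0.64·0.0506595 = 0.0328652.
P(2 | observation) = 0.0324221 / 0.0328652 = 0.986517.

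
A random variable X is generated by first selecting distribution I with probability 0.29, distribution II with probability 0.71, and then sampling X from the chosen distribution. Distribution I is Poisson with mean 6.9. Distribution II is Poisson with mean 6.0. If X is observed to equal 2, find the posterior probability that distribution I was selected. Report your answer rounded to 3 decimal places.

0.180

Likelihoods P(X=2 | ·): I: 0.0239903; II: 0.0446175.
Posterior ∝ prior × likelihood. Numerator for I: 0.29·0.0239903 = 0.0069572.
Normalizing constant: 0.29·0.0239903 + 0.71·0.0446175 = 0.0386356.
P(I | observation) = 0.0069572 / 0.0386356 = 0.180072.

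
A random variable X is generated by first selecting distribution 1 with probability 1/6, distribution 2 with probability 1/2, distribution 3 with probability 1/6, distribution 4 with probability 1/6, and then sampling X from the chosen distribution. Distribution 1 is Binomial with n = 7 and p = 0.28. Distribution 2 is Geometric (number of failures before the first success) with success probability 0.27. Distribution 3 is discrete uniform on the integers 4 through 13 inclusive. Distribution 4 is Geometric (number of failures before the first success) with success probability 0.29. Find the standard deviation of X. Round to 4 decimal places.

3.6177

Per component, 1: μ=1.96, E[X²]=5.2528; 2: μ=2.7037, E[X²]=17.3237; 3: μ=8.5, E[X²]=80.5; 4: μ=2.44828, E[X²]=14.4364.
E[X] = 0.166667·1.96 + 0.5·2.7037 + 0.166667·8.5 + 0.166667·2.44828 = 3.50323.
E[X²] = 0.166667·5.2528 + 0.5·17.3237 + 0.166667·80.5 + 0.166667·14.4364 = 25.3601.
Var(X) = E[X²] − (E[X])² = 25.3601 − 12.2726 = 13.0874.
SD(X) = √13.0874 = 3.61766.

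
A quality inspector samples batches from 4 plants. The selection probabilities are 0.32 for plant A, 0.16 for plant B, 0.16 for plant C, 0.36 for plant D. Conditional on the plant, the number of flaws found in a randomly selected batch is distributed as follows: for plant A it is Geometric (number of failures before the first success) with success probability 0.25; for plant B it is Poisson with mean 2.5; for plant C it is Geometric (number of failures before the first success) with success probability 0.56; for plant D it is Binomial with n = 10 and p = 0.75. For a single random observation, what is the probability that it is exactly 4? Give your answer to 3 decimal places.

Conditional on each plant, P(X = 4): A: 0.0791016; B: 0.133602; C: 0.0209893; D: 0.016222.
By total probability, P(X = 4) = 0.32·0.0791016 + 0.16·0.133602 + 0.16·0.0209893 + 0.36·0.016222 = 0.055887.

0.056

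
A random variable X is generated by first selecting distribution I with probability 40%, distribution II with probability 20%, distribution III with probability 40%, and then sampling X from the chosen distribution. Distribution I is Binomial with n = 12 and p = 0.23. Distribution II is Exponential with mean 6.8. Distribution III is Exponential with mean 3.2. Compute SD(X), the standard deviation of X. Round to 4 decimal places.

4.0703

Per component, I: μ=2.76, E[X²]=9.7428; II: μ=6.8, E[X²]=92.48; III: μ=3.2, E[X²]=20.48.
E[X] = 0.4·2.76 + 0.2·6.8 + 0.4·3.2 = 3.744.
E[X²] = 0.4·9.7428 + 0.2·92.48 + 0.4·20.48 = 30.5851.
Var(X) = E[X²] − (E[X])² = 30.5851 − 14.0175 = 16.5676.
SD(X) = √16.5676 = 4.07033.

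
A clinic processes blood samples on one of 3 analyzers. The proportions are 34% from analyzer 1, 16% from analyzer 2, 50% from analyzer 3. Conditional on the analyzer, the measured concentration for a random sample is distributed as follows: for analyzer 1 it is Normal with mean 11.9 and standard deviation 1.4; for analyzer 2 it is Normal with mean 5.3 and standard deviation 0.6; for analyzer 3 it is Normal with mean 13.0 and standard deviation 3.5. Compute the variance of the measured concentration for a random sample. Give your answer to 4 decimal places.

14.1676

Per component, 1: μ=11.9, E[X²]=143.57; 2: μ=5.3, E[X²]=28.45; 3: μ=13, E[X²]=181.25.
E[X] = 0.34·11.9 + 0.16·5.3 + 0.5·13 = 11.394.
E[X²] = 0.34·143.57 + 0.16·28.45 + 0.5·181.25 = 143.991.
Var(X) = E[X²] − (E[X])² = 143.991 − 129.823 = 14.1676.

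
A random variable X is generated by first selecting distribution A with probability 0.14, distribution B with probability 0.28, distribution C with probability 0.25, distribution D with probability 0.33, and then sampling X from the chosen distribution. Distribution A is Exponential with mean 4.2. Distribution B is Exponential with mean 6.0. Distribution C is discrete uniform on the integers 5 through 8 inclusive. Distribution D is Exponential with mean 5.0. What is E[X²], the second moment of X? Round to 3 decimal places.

For each component E[X²] = Var + (mean)², giving A: 35.28; B: 72; C: 43.5; D: 50.
Overall E[X²] = 0.14·35.28 + 0.28·72 + 0.25·43.5 + 0.33·50 = 52.4742.

52.474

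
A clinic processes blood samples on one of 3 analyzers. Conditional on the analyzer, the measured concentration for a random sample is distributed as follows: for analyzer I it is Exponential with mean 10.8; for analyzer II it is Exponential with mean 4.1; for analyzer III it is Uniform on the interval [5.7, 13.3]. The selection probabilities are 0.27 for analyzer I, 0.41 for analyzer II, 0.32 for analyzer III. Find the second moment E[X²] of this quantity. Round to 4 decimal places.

107.1901

For each component E[X²] = Var + (mean)², giving I: 233.28; II: 33.62; III: 95.0633.
Overall E[X²] = 0.27·233.28 + 0.41·33.62 + 0.32·95.0633 = 107.19.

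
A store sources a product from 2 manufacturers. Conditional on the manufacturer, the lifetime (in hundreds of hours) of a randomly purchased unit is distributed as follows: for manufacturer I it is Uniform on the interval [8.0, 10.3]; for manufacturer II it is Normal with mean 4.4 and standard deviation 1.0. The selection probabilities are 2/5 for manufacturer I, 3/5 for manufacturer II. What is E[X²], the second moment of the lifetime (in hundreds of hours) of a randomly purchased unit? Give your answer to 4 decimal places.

For each component E[X²] = Var + (mean)², giving I: 84.1633; II: 20.36.
Overall E[X²] = 0.4·84.1633 + 0.6·20.36 = 45.8813.

45.8813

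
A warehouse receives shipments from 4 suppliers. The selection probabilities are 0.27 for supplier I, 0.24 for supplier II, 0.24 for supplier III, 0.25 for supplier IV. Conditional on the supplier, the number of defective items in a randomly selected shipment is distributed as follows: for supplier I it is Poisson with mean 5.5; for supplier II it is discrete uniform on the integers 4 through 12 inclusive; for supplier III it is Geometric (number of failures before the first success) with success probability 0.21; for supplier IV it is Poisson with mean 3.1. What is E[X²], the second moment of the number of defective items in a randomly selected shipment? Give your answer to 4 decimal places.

37.4858

For each component E[X²] = Var + (mean)², giving I: 35.75; II: 70.6667; III: 32.0658; IV: 12.71.
Overall E[X²] = 0.27·35.75 + 0.24·70.6667 + 0.24·32.0658 + 0.25·12.71 = 37.4858.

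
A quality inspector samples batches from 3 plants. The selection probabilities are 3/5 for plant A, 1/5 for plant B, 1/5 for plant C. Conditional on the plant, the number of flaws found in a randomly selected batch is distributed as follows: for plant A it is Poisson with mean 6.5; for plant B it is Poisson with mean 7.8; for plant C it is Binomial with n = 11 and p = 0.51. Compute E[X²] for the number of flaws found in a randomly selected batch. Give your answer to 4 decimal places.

49.8222

For each component E[X²] = Var + (mean)², giving A: 48.75; B: 68.64; C: 34.221.
Overall E[X²] = 0.6·48.75 + 0.2·68.64 + 0.2·34.221 = 49.8222.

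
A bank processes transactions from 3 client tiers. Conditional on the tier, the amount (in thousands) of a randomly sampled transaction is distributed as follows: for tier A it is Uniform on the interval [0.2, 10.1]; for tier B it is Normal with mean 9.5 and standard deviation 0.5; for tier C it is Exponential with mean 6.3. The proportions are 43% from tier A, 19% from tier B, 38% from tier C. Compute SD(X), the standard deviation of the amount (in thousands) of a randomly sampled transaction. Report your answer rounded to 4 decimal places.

4.5982

Per component, A: μ=5.15, E[X²]=34.69; B: μ=9.5, E[X²]=90.5; C: μ=6.3, E[X²]=79.38.
E[X] = 0.43·5.15 + 0.19·9.5 + 0.38·6.3 = 6.4135.
E[X²] = 0.43·34.69 + 0.19·90.5 + 0.38·79.38 = 62.2761.
Var(X) = E[X²] − (E[X])² = 62.2761 − 41.133 = 21.1431.
SD(X) = √21.1431 = 4.59816.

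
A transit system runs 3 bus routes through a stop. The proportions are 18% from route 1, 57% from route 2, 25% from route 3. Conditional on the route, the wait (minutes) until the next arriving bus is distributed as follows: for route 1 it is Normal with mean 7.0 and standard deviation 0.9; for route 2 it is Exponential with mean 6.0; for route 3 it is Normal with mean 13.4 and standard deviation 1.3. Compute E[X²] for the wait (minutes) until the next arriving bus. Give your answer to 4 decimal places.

For each component E[X²] = Var + (mean)², giving 1: 49.81; 2: 72; 3: 181.25.
Overall E[X²] = 0.18·49.81 + 0.57·72 + 0.25·181.25 = 95.3183.

95.3183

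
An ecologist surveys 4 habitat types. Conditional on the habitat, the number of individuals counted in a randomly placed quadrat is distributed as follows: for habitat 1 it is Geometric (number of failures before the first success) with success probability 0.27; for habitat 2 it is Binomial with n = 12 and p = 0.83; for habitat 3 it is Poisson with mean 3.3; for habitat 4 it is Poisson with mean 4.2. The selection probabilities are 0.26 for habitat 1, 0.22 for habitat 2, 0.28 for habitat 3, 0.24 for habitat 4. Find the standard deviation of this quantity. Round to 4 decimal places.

3.5530

Per component, 1: μ=2.7037, E[X²]=17.3237; 2: μ=9.96, E[X²]=100.895; 3: μ=3.3, E[X²]=14.19; 4: μ=4.2, E[X²]=21.84.
E[X] = 0.26·2.7037 + 0.22·9.96 + 0.28·3.3 + 0.24·4.2 = 4.82616.
E[X²] = 0.26·17.3237 + 0.22·100.895 + 0.28·14.19 + 0.24·21.84 = 35.9158.
Var(X) = E[X²] − (E[X])² = 35.9158 − 23.2918 = 12.624.
SD(X) = √12.624 = 3.55302.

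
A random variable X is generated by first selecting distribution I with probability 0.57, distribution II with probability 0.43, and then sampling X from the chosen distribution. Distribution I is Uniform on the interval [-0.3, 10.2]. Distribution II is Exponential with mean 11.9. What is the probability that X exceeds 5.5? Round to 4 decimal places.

0.5260

Conditional on each component, P(X > 5.5): I: 0.447619; II: 0.629906.
By total probability, P(X > 5.5) = 0.57·0.447619 + 0.43·0.629906 = 0.526002.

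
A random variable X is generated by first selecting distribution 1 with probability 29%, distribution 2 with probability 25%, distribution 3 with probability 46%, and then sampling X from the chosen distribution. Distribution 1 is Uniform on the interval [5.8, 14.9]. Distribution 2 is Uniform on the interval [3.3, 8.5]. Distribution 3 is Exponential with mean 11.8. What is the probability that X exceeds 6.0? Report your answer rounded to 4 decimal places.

0.6805

Conditional on each component, P(X > 6.0): 1: 0.978022; 2: 0.480769; 3: 0.601412.
By total probability, P(X > 6.0) = 0.29·0.978022 + 0.25·0.480769 + 0.46·0.601412 = 0.680468.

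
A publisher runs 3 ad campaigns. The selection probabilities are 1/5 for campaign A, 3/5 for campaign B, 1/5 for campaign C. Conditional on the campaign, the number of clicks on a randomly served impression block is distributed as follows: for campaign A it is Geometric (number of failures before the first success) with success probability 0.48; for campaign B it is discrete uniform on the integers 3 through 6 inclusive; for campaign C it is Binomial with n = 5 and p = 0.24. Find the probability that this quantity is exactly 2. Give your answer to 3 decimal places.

0.077

Conditional on each campaign, P(X = 2): A: 0.129792; B: 0; C: 0.25285.
By total probability, P(X = 2) = 0.2·0.129792 + 0.6·0 + 0.2·0.25285 = 0.0765284.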